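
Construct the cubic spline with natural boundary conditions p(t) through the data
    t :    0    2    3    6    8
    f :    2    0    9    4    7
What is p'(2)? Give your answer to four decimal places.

Write m_i for p''(x_i). With h_i = 2, 1, 3, 2 and divided differences Δ_i = -1, 9, -5/3, 3/2, the continuity of p' gives the tridiagonal system
  2·m_0 + 6·m_1 + 1·m_2 = 6(Δ_1 - Δ_0) = 60
  1·m_1 + 8·m_2 + 3·m_3 = 6(Δ_2 - Δ_1) = -64
  3·m_2 + 10·m_3 + 2·m_4 = 6(Δ_3 - Δ_2) = 19
Natural end conditions: m_0 = m_4 = 0.
Forward elimination and back-substitution give m_0 = 0, m_1 = 4957/416, m_2 = -2391/208, m_3 = 2225/416, m_4 = 0.
On [2, 3], p'(t) = b_1 + 2c_1·(t - 2) + 3d_1·(t - 2)² with b_1 = Δ_1 - h_1(2m_1 + m_2)/6 = 4333/624, c_1 = m_1/2 = 4957/832, d_1 = (m_2 - m_1)/(6h_1) = -9739/2496. So p'(2) = 4333/624.

6.9439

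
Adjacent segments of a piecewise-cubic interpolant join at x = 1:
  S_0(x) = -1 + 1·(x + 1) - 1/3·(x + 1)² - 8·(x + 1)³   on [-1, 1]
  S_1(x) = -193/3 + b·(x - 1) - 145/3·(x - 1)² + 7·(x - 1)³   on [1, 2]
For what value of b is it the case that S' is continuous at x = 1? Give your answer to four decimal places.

-96.3333

S_0'(x) = 1 - 2/3·(x + 1) - 24·(x + 1)², so S_0'(1) = -289/3. On the right, S_1'(1) = b, so b = -289/3.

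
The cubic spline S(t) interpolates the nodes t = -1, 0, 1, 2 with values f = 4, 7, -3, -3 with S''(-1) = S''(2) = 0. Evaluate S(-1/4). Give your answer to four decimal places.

Put m_i = S'' at the i-th knot. Here h = (1, 1, 1) and Δ = (3, -10, 0), so the interior equations h_(i-1)·m_(i-1) + 2(h_(i-1)+h_i)·m_i + h_i·m_(i+1) = 6(Δ_i − Δ_(i-1)) read
  1·m_0 + 4·m_1 + 1·m_2 = 6(Δ_1 - Δ_0) = -78
  1·m_1 + 4·m_2 + 1·m_3 = 6(Δ_2 - Δ_1) = 60
Natural end conditions: m_0 = m_3 = 0.
Hence m_0 = 0, m_1 = -124/5, m_2 = 106/5, m_3 = 0.
On [-1, 0], S(t) = 4 + 107/15·(t + 1) + 0·(t + 1)² - 62/15·(t + 1)³.
With (t + 1) = 3/4: S(-1/4) = 1217/160.

7.6063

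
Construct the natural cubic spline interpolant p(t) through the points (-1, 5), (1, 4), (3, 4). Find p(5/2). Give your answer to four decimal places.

3.9414

Put M_i = p'' at the i-th knot. Here h = (2, 2) and Δ = (-1/2, 0), so the interior equations h_(i-1)·M_(i-1) + 2(h_(i-1)+h_i)·M_i + h_i·M_(i+1) = 6(Δ_i − Δ_(i-1)) read
  2·M_0 + 8·M_1 + 2·M_2 = 6(Δ_1 - Δ_0) = 3
Natural end conditions: M_0 = M_2 = 0.
Solving: M_0 = 0, M_1 = 3/8, M_2 = 0.
On [1, 3], p(t) = 4 - 1/4·(t - 1) + 3/16·(t - 1)² - 1/32·(t - 1)³.
With (t - 1) = 3/2: p(5/2) = 1009/256.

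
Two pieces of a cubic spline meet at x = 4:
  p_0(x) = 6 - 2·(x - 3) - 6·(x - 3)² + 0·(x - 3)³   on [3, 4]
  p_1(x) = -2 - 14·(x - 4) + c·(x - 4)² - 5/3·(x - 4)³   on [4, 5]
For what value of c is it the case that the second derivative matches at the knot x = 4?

-6

p_0''(x) = -12 + 0·(x - 3), so p_0''(4) = -12. On the right, p_1''(4) = 2c, so c = -6.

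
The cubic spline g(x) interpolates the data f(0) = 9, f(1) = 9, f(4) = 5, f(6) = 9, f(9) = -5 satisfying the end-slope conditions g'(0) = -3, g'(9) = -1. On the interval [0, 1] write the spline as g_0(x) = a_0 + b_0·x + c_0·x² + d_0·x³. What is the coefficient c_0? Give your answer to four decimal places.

5.5325

Write M_i for g''(x_i). With h_i = 1, 3, 2, 3 and divided differences Δ_i = 0, -4/3, 2, -14/3, the continuity of g' gives the tridiagonal system
  1·M_0 + 8·M_1 + 3·M_2 = 6(Δ_1 - Δ_0) = -8
  3·M_1 + 10·M_2 + 2·M_3 = 6(Δ_2 - Δ_1) = 20
  2·M_2 + 10·M_3 + 3·M_4 = 6(Δ_3 - Δ_2) = -40
Clamped end conditions give two more equations: 2h_0·M_0 + h_0·M_1 = 6(Δ_0 - g'(0)) = 18 and h_3·M_3 + 2h_3·M_4 = 6(g'(9) - Δ_3) = 22.
Solving the tridiagonal system: M_0 = 3917/354, M_1 = -731/177, M_2 = 1649/354, M_3 = -1256/177, M_4 = 1277/177.
On [0, 1], with g_0(x) = a_0 + b_0·x + c_0·x² + d_0·x³: c_0 = M_0/2 = 3917/708, d_0 = (M_1 - M_0)/(6h_0) = -1793/708, b_0 = Δ_0 - h_0(2M_0 + M_1)/6 = -3.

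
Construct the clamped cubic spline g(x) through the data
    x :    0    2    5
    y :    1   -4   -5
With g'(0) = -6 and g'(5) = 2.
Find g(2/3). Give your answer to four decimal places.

Put m_i = g'' at the i-th knot. Here h = (2, 3) and Δ = (-5/2, -1/3), so the interior equations h_(i-1)·m_(i-1) + 2(h_(i-1)+h_i)·m_i + h_i·m_(i+1) = 6(Δ_i − Δ_(i-1)) read
  2·m_0 + 10·m_1 + 3·m_2 = 6(Δ_1 - Δ_0) = 13
Clamped end conditions give two more equations: 2h_0·m_0 + h_0·m_1 = 6(Δ_0 - g'(0)) = 21 and h_1·m_1 + 2h_1·m_2 = 6(g'(5) - Δ_1) = 14.
Solving the tridiagonal system: m_0 = 111/20, m_1 = -3/5, m_2 = 79/30.
On [0, 2], g(x) = 1 - 6·x + 111/40·x² - 41/80·x³.
With x = 2/3: g(2/3) = -259/135.

-1.9185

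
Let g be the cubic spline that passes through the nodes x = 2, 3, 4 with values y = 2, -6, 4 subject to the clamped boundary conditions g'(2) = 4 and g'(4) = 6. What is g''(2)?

-62

Put M_i = g'' at the i-th knot. Here h = (1, 1) and Δ = (-8, 10), so the interior equations h_(i-1)·M_(i-1) + 2(h_(i-1)+h_i)·M_i + h_i·M_(i+1) = 6(Δ_i − Δ_(i-1)) read
  1·M_0 + 4·M_1 + 1·M_2 = 6(Δ_1 - Δ_0) = 108
Clamped end conditions give two more equations: 2h_0·M_0 + h_0·M_1 = 6(Δ_0 - g'(2)) = -72 and h_1·M_1 + 2h_1·M_2 = 6(g'(4) - Δ_1) = -24.
Solving: M_0 = -62, M_1 = 52, M_2 = -38.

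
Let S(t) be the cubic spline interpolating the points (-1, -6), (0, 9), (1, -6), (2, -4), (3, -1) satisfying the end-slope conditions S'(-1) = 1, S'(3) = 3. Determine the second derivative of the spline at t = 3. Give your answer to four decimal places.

5.9643

Write M_i for S''(x_i). With h_i = 1, 1, 1, 1 and divided differences Δ_i = 15, -15, 2, 3, the continuity of S' gives the tridiagonal system
  1·M_0 + 4·M_1 + 1·M_2 = 6(Δ_1 - Δ_0) = -180
  1·M_1 + 4·M_2 + 1·M_3 = 6(Δ_2 - Δ_1) = 102
  1·M_2 + 4·M_3 + 1·M_4 = 6(Δ_3 - Δ_2) = 6
Clamped end conditions give two more equations: 2h_0·M_0 + h_0·M_1 = 6(Δ_0 - S'(-1)) = 84 and h_3·M_3 + 2h_3·M_4 = 6(S'(3) - Δ_3) = 0.
Solving: M_0 = 2255/28, M_1 = -1079/14, M_2 = 191/4, M_3 = -167/14, M_4 = 167/28.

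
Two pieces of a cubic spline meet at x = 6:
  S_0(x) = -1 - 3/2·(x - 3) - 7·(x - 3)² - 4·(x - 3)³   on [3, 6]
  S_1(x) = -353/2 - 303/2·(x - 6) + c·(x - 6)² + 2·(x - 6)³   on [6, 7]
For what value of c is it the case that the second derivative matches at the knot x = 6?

S_0''(x) = -14 - 24·(x - 3), so S_0''(6) = -86. On the right, S_1''(6) = 2c, so c = -43.

-43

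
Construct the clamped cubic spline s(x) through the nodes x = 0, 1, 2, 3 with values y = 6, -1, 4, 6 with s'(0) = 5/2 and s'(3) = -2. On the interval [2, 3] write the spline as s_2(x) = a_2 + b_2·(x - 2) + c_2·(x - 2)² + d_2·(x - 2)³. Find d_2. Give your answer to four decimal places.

0.7000

Write M_i for s''(x_i). With h_i = 1, 1, 1 and divided differences Δ_i = -7, 5, 2, the continuity of s' gives the tridiagonal system
  1·M_0 + 4·M_1 + 1·M_2 = 6(Δ_1 - Δ_0) = 72
  1·M_1 + 4·M_2 + 1·M_3 = 6(Δ_2 - Δ_1) = -18
Clamped end conditions give two more equations: 2h_0·M_0 + h_0·M_1 = 6(Δ_0 - s'(0)) = -57 and h_2·M_2 + 2h_2·M_3 = 6(s'(3) - Δ_2) = -24.
Solving: M_0 = -222/5, M_1 = 159/5, M_2 = -54/5, M_3 = -33/5.
On [2, 3], with s_2(x) = a_2 + b_2·(x - 2) + c_2·(x - 2)² + d_2·(x - 2)³: c_2 = M_2/2 = -27/5, d_2 = (M_3 - M_2)/(6h_2) = 7/10, b_2 = Δ_2 - h_2(2M_2 + M_3)/6 = 67/10.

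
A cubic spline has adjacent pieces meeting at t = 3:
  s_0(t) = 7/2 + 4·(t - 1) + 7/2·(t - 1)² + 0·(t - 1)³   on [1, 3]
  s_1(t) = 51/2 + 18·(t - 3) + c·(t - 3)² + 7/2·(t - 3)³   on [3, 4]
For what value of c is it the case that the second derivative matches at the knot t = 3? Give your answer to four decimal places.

3.5000

s_0''(t) = 7 + 0·(t - 1), so s_0''(3) = 7. On the right, s_1''(3) = 2c, so c = 7/2.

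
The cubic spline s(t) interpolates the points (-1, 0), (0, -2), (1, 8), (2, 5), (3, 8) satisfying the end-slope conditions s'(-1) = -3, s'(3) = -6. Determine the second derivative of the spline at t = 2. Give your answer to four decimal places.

27.6429

Write M_i for s''(x_i). With h_i = 1, 1, 1, 1 and divided differences Δ_i = -2, 10, -3, 3, the continuity of s' gives the tridiagonal system
  1·M_0 + 4·M_1 + 1·M_2 = 6(Δ_1 - Δ_0) = 72
  1·M_1 + 4·M_2 + 1·M_3 = 6(Δ_2 - Δ_1) = -78
  1·M_2 + 4·M_3 + 1·M_4 = 6(Δ_3 - Δ_2) = 36
Clamped end conditions give two more equations: 2h_0·M_0 + h_0·M_1 = 6(Δ_0 - s'(-1)) = 6 and h_3·M_3 + 2h_3·M_4 = 6(s'(3) - Δ_3) = -54.
Forward elimination and back-substitution give M_0 = -327/28, M_1 = 411/14, M_2 = -135/4, M_3 = 387/14, M_4 = -1143/28.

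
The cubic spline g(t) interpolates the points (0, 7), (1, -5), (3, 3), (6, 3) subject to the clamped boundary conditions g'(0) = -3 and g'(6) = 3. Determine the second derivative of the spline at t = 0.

-40

Put M_i = g'' at the i-th knot. Here h = (1, 2, 3) and Δ = (-12, 4, 0), so the interior equations h_(i-1)·M_(i-1) + 2(h_(i-1)+h_i)·M_i + h_i·M_(i+1) = 6(Δ_i − Δ_(i-1)) read
  1·M_0 + 6·M_1 + 2·M_2 = 6(Δ_1 - Δ_0) = 96
  2·M_1 + 10·M_2 + 3·M_3 = 6(Δ_2 - Δ_1) = -24
Clamped end conditions give two more equations: 2h_0·M_0 + h_0·M_1 = 6(Δ_0 - g'(0)) = -54 and h_2·M_2 + 2h_2·M_3 = 6(g'(6) - Δ_2) = 18.
Solving: M_0 = -40, M_1 = 26, M_2 = -10, M_3 = 8.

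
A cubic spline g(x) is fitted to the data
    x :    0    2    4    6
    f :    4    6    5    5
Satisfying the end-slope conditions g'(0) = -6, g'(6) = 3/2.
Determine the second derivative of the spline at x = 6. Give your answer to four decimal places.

1.7000

Put m_i = g'' at the i-th knot. Here h = (2, 2, 2) and Δ = (1, -1/2, 0), so the interior equations h_(i-1)·m_(i-1) + 2(h_(i-1)+h_i)·m_i + h_i·m_(i+1) = 6(Δ_i − Δ_(i-1)) read
  2·m_0 + 8·m_1 + 2·m_2 = 6(Δ_1 - Δ_0) = -9
  2·m_1 + 8·m_2 + 2·m_3 = 6(Δ_2 - Δ_1) = 3
Clamped end conditions give two more equations: 2h_0·m_0 + h_0·m_1 = 6(Δ_0 - g'(0)) = 42 and h_2·m_2 + 2h_2·m_3 = 6(g'(6) - Δ_2) = 9.
Hence m_0 = 64/5, m_1 = -23/5, m_2 = 11/10, m_3 = 17/10.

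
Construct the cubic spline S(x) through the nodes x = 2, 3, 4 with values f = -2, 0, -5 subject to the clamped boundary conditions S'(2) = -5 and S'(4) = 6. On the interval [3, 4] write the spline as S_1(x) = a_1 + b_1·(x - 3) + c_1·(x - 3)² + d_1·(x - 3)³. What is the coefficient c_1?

With M_i denoting the second derivative at x_i, h_i = 1, 1, and Δ_i = (y_(i+1) − y_i)/h_i = 2, -5:
  1·M_0 + 4·M_1 + 1·M_2 = 6(Δ_1 - Δ_0) = -42
Clamped end conditions give two more equations: 2h_0·M_0 + h_0·M_1 = 6(Δ_0 - S'(2)) = 42 and h_1·M_1 + 2h_1·M_2 = 6(S'(4) - Δ_1) = 66.
Solving the tridiagonal system: M_0 = 37, M_1 = -32, M_2 = 49.
On [3, 4], with S_1(x) = a_1 + b_1·(x - 3) + c_1·(x - 3)² + d_1·(x - 3)³: c_1 = M_1/2 = -16, d_1 = (M_2 - M_1)/(6h_1) = 27/2, b_1 = Δ_1 - h_1(2M_1 + M_2)/6 = -5/2.

-16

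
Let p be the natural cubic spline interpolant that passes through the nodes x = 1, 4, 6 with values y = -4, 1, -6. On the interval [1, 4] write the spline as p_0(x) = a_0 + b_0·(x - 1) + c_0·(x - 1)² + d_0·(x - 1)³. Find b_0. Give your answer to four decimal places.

Put σ_i = p'' at the i-th knot. Here h = (3, 2) and Δ = (5/3, -7/2), so the interior equations h_(i-1)·σ_(i-1) + 2(h_(i-1)+h_i)·σ_i + h_i·σ_(i+1) = 6(Δ_i − Δ_(i-1)) read
  3·σ_0 + 10·σ_1 + 2·σ_2 = 6(Δ_1 - Δ_0) = -31
Natural end conditions: σ_0 = σ_2 = 0.
Solving: σ_0 = 0, σ_1 = -31/10, σ_2 = 0.
On [1, 4], with p_0(x) = a_0 + b_0·(x - 1) + c_0·(x - 1)² + d_0·(x - 1)³: c_0 = σ_0/2 = 0, d_0 = (σ_1 - σ_0)/(6h_0) = -31/180, b_0 = Δ_0 - h_0(2σ_0 + σ_1)/6 = 193/60.

3.2167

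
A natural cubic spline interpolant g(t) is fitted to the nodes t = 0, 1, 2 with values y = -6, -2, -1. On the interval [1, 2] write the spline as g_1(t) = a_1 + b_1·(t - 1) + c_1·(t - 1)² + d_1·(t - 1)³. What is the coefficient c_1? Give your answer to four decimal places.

-2.2500

Put M_i = g'' at the i-th knot. Here h = (1, 1) and Δ = (4, 1), so the interior equations h_(i-1)·M_(i-1) + 2(h_(i-1)+h_i)·M_i + h_i·M_(i+1) = 6(Δ_i − Δ_(i-1)) read
  1·M_0 + 4·M_1 + 1·M_2 = 6(Δ_1 - Δ_0) = -18
Natural end conditions: M_0 = M_2 = 0.
Forward elimination and back-substitution give M_0 = 0, M_1 = -9/2, M_2 = 0.
On [1, 2], with g_1(t) = a_1 + b_1·(t - 1) + c_1·(t - 1)² + d_1·(t - 1)³: c_1 = M_1/2 = -9/4, d_1 = (M_2 - M_1)/(6h_1) = 3/4, b_1 = Δ_1 - h_1(2M_1 + M_2)/6 = 5/2.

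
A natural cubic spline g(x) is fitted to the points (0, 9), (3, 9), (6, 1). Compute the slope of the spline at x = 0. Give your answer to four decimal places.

Write m_i for g''(x_i). With h_i = 3, 3 and divided differences Δ_i = 0, -8/3, the continuity of g' gives the tridiagonal system
  3·m_0 + 12·m_1 + 3·m_2 = 6(Δ_1 - Δ_0) = -16
Natural end conditions: m_0 = m_2 = 0.
Forward elimination and back-substitution give m_0 = 0, m_1 = -4/3, m_2 = 0.
On [0, 3], g'(x) = b_0 + 2c_0·x + 3d_0·x² with b_0 = Δ_0 - h_0(2m_0 + m_1)/6 = 2/3, c_0 = m_0/2 = 0, d_0 = (m_1 - m_0)/(6h_0) = -2/27. So g'(0) = 2/3.

0.6667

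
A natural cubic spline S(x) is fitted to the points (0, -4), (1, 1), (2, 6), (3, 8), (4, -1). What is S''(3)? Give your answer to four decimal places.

-16.3929

Let σ_i = S''(x_i). Step sizes h_i = 1, 1, 1, 1; slopes of the chords Δ_i = (y_(i+1) - y_i)/h_i = 5, 5, 2, -9.
  1·σ_0 + 4·σ_1 + 1·σ_2 = 6(Δ_1 - Δ_0) = 0
  1·σ_1 + 4·σ_2 + 1·σ_3 = 6(Δ_2 - Δ_1) = -18
  1·σ_2 + 4·σ_3 + 1·σ_4 = 6(Δ_3 - Δ_2) = -66
Natural end conditions: σ_0 = σ_4 = 0.
Forward elimination and back-substitution give σ_0 = 0, σ_1 = 3/28, σ_2 = -3/7, σ_3 = -459/28, σ_4 = 0.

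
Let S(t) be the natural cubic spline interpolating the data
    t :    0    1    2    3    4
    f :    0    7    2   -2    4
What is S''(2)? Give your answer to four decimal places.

2.5714

Let m_i = S''(x_i). Step sizes h_i = 1, 1, 1, 1; slopes of the chords Δ_i = (y_(i+1) - y_i)/h_i = 7, -5, -4, 6.
  1·m_0 + 4·m_1 + 1·m_2 = 6(Δ_1 - Δ_0) = -72
  1·m_1 + 4·m_2 + 1·m_3 = 6(Δ_2 - Δ_1) = 6
  1·m_2 + 4·m_3 + 1·m_4 = 6(Δ_3 - Δ_2) = 60
Natural end conditions: m_0 = m_4 = 0.
Solving: m_0 = 0, m_1 = -261/14, m_2 = 18/7, m_3 = 201/14, m_4 = 0.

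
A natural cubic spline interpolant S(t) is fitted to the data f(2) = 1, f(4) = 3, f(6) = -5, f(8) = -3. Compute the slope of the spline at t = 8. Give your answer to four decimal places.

2.6667

Put M_i = S'' at the i-th knot. Here h = (2, 2, 2) and Δ = (1, -4, 1), so the interior equations h_(i-1)·M_(i-1) + 2(h_(i-1)+h_i)·M_i + h_i·M_(i+1) = 6(Δ_i − Δ_(i-1)) read
  2·M_0 + 8·M_1 + 2·M_2 = 6(Δ_1 - Δ_0) = -30
  2·M_1 + 8·M_2 + 2·M_3 = 6(Δ_2 - Δ_1) = 30
Natural end conditions: M_0 = M_3 = 0.
Hence M_0 = 0, M_1 = -5, M_2 = 5, M_3 = 0.
On [6, 8], S'(t) = b_2 + 2c_2·(t - 6) + 3d_2·(t - 6)² with b_2 = Δ_2 - h_2(2M_2 + M_3)/6 = -7/3, c_2 = M_2/2 = 5/2, d_2 = (M_3 - M_2)/(6h_2) = -5/12. So S'(8) = 8/3.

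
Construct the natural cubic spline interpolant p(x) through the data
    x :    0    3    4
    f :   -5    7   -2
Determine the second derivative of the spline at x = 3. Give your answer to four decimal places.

With σ_i denoting the second derivative at x_i, h_i = 3, 1, and Δ_i = (y_(i+1) − y_i)/h_i = 4, -9:
  3·σ_0 + 8·σ_1 + 1·σ_2 = 6(Δ_1 - Δ_0) = -78
Natural end conditions: σ_0 = σ_2 = 0.
Forward elimination and back-substitution give σ_0 = 0, σ_1 = -39/4, σ_2 = 0.

-9.7500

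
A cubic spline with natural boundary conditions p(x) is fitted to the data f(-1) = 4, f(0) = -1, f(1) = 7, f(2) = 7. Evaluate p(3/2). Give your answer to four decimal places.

With M_i denoting the second derivative at x_i, h_i = 1, 1, 1, and Δ_i = (y_(i+1) − y_i)/h_i = -5, 8, 0:
  1·M_0 + 4·M_1 + 1·M_2 = 6(Δ_1 - Δ_0) = 78
  1·M_1 + 4·M_2 + 1·M_3 = 6(Δ_2 - Δ_1) = -48
Natural end conditions: M_0 = M_3 = 0.
Solving the tridiagonal system: M_0 = 0, M_1 = 24, M_2 = -18, M_3 = 0.
On [1, 2], p(x) = 7 + 6·(x - 1) - 9·(x - 1)² + 3·(x - 1)³.
With (x - 1) = 1/2: p(3/2) = 65/8.

8.1250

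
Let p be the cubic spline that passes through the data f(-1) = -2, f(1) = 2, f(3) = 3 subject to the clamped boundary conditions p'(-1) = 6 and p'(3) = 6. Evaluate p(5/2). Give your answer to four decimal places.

Let M_i = p''(x_i). Step sizes h_i = 2, 2; slopes of the chords Δ_i = (y_(i+1) - y_i)/h_i = 2, 1/2.
  2·M_0 + 8·M_1 + 2·M_2 = 6(Δ_1 - Δ_0) = -9
Clamped end conditions give two more equations: 2h_0·M_0 + h_0·M_1 = 6(Δ_0 - p'(-1)) = -24 and h_1·M_1 + 2h_1·M_2 = 6(p'(3) - Δ_1) = 33.
Hence M_0 = -39/8, M_1 = -9/4, M_2 = 75/8.
On [1, 3], p(x) = 2 - 9/8·(x - 1) - 9/8·(x - 1)² + 31/32·(x - 1)³.
With (x - 1) = 3/2: p(5/2) = 269/256.

1.0508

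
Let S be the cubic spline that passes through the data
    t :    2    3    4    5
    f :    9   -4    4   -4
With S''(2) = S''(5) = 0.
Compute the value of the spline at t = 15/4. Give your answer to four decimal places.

2.2969

With σ_i denoting the second derivative at x_i, h_i = 1, 1, 1, and Δ_i = (y_(i+1) − y_i)/h_i = -13, 8, -8:
  1·σ_0 + 4·σ_1 + 1·σ_2 = 6(Δ_1 - Δ_0) = 126
  1·σ_1 + 4·σ_2 + 1·σ_3 = 6(Δ_2 - Δ_1) = -96
Natural end conditions: σ_0 = σ_3 = 0.
Hence σ_0 = 0, σ_1 = 40, σ_2 = -34, σ_3 = 0.
On [3, 4], S(t) = -4 + 1/3·(t - 3) + 20·(t - 3)² - 37/3·(t - 3)³.
With (t - 3) = 3/4: S(15/4) = 147/64.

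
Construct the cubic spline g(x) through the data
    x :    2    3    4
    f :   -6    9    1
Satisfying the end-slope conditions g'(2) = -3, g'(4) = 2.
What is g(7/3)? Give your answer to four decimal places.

With σ_i denoting the second derivative at x_i, h_i = 1, 1, and Δ_i = (y_(i+1) − y_i)/h_i = 15, -8:
  1·σ_0 + 4·σ_1 + 1·σ_2 = 6(Δ_1 - Δ_0) = -138
Clamped end conditions give two more equations: 2h_0·σ_0 + h_0·σ_1 = 6(Δ_0 - g'(2)) = 108 and h_1·σ_1 + 2h_1·σ_2 = 6(g'(4) - Δ_1) = 60.
Hence σ_0 = 91, σ_1 = -74, σ_2 = 67.
On [2, 3], g(x) = -6 - 3·(x - 2) + 91/2·(x - 2)² - 55/2·(x - 2)³.
With (x - 2) = 1/3: g(7/3) = -80/27.

-2.9630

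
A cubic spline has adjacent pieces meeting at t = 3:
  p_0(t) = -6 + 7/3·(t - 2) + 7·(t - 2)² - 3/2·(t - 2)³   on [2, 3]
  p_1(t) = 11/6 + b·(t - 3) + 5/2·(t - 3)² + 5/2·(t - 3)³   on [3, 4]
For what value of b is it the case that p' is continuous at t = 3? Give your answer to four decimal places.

11.8333

p_0'(t) = 7/3 + 14·(t - 2) - 9/2·(t - 2)², so p_0'(3) = 71/6. On the right, p_1'(3) = b, so b = 71/6.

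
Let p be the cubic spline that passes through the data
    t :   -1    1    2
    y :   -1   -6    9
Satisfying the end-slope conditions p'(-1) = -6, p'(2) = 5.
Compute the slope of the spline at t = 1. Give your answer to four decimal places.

Let m_i = p''(x_i). Step sizes h_i = 2, 1; slopes of the chords Δ_i = (y_(i+1) - y_i)/h_i = -5/2, 15.
  2·m_0 + 6·m_1 + 1·m_2 = 6(Δ_1 - Δ_0) = 105
Clamped end conditions give two more equations: 2h_0·m_0 + h_0·m_1 = 6(Δ_0 - p'(-1)) = 21 and h_1·m_1 + 2h_1·m_2 = 6(p'(2) - Δ_1) = -60.
Forward elimination and back-substitution give m_0 = -103/12, m_1 = 83/3, m_2 = -263/6.
On [1, 2], p'(t) = b_1 + 2c_1·(t - 1) + 3d_1·(t - 1)² with b_1 = Δ_1 - h_1(2m_1 + m_2)/6 = 157/12, c_1 = m_1/2 = 83/6, d_1 = (m_2 - m_1)/(6h_1) = -143/12. So p'(1) = 157/12.

13.0833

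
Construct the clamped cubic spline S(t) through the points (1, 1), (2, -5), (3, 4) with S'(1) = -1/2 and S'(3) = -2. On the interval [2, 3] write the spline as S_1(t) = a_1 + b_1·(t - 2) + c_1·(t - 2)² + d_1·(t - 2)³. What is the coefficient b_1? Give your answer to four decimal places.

2.8750

Put σ_i = S'' at the i-th knot. Here h = (1, 1) and Δ = (-6, 9), so the interior equations h_(i-1)·σ_(i-1) + 2(h_(i-1)+h_i)·σ_i + h_i·σ_(i+1) = 6(Δ_i − Δ_(i-1)) read
  1·σ_0 + 4·σ_1 + 1·σ_2 = 6(Δ_1 - Δ_0) = 90
Clamped end conditions give two more equations: 2h_0·σ_0 + h_0·σ_1 = 6(Δ_0 - S'(1)) = -33 and h_1·σ_1 + 2h_1·σ_2 = 6(S'(3) - Δ_1) = -66.
Forward elimination and back-substitution give σ_0 = -159/4, σ_1 = 93/2, σ_2 = -225/4.
On [2, 3], with S_1(t) = a_1 + b_1·(t - 2) + c_1·(t - 2)² + d_1·(t - 2)³: c_1 = σ_1/2 = 93/4, d_1 = (σ_2 - σ_1)/(6h_1) = -137/8, b_1 = Δ_1 - h_1(2σ_1 + σ_2)/6 = 23/8.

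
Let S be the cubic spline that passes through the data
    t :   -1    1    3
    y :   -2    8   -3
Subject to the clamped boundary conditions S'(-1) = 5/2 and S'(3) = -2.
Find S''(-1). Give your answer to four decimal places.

Let M_i = S''(x_i). Step sizes h_i = 2, 2; slopes of the chords Δ_i = (y_(i+1) - y_i)/h_i = 5, -11/2.
  2·M_0 + 8·M_1 + 2·M_2 = 6(Δ_1 - Δ_0) = -63
Clamped end conditions give two more equations: 2h_0·M_0 + h_0·M_1 = 6(Δ_0 - S'(-1)) = 15 and h_1·M_1 + 2h_1·M_2 = 6(S'(3) - Δ_1) = 21.
Solving: M_0 = 21/2, M_1 = -27/2, M_2 = 12.

10.5000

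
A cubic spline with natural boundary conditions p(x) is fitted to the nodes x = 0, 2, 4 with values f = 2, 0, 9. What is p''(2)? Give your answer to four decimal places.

4.1250

Write M_i for p''(x_i). With h_i = 2, 2 and divided differences Δ_i = -1, 9/2, the continuity of p' gives the tridiagonal system
  2·M_0 + 8·M_1 + 2·M_2 = 6(Δ_1 - Δ_0) = 33
Natural end conditions: M_0 = M_2 = 0.
Forward elimination and back-substitution give M_0 = 0, M_1 = 33/8, M_2 = 0.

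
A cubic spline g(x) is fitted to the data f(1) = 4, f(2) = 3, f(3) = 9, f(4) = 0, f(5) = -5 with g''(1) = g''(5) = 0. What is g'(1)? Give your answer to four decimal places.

Write M_i for g''(x_i). With h_i = 1, 1, 1, 1 and divided differences Δ_i = -1, 6, -9, -5, the continuity of g' gives the tridiagonal system
  1·M_0 + 4·M_1 + 1·M_2 = 6(Δ_1 - Δ_0) = 42
  1·M_1 + 4·M_2 + 1·M_3 = 6(Δ_2 - Δ_1) = -90
  1·M_2 + 4·M_3 + 1·M_4 = 6(Δ_3 - Δ_2) = 24
Natural end conditions: M_0 = M_4 = 0.
Solving: M_0 = 0, M_1 = 507/28, M_2 = -213/7, M_3 = 381/28, M_4 = 0.
On [1, 2], g'(x) = b_0 + 2c_0·(x - 1) + 3d_0·(x - 1)² with b_0 = Δ_0 - h_0(2M_0 + M_1)/6 = -225/56, c_0 = M_0/2 = 0, d_0 = (M_1 - M_0)/(6h_0) = 169/56. So g'(1) = -225/56.

-4.0179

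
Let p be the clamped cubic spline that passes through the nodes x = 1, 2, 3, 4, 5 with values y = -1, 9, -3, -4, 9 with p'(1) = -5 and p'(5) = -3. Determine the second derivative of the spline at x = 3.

23

With M_i denoting the second derivative at x_i, h_i = 1, 1, 1, 1, and Δ_i = (y_(i+1) − y_i)/h_i = 10, -12, -1, 13:
  1·M_0 + 4·M_1 + 1·M_2 = 6(Δ_1 - Δ_0) = -132
  1·M_1 + 4·M_2 + 1·M_3 = 6(Δ_2 - Δ_1) = 66
  1·M_2 + 4·M_3 + 1·M_4 = 6(Δ_3 - Δ_2) = 84
Clamped end conditions give two more equations: 2h_0·M_0 + h_0·M_1 = 6(Δ_0 - p'(1)) = 90 and h_3·M_3 + 2h_3·M_4 = 6(p'(5) - Δ_3) = -96.
Solving: M_0 = 515/7, M_1 = -400/7, M_2 = 23, M_3 = 218/7, M_4 = -445/7.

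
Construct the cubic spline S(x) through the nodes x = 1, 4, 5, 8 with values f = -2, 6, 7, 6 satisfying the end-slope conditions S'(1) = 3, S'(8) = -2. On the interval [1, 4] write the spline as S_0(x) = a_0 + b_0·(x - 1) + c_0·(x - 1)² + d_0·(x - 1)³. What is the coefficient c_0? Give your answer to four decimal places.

With M_i denoting the second derivative at x_i, h_i = 3, 1, 3, and Δ_i = (y_(i+1) − y_i)/h_i = 8/3, 1, -1/3:
  3·M_0 + 8·M_1 + 1·M_2 = 6(Δ_1 - Δ_0) = -10
  1·M_1 + 8·M_2 + 3·M_3 = 6(Δ_2 - Δ_1) = -8
Clamped end conditions give two more equations: 2h_0·M_0 + h_0·M_1 = 6(Δ_0 - S'(1)) = -2 and h_2·M_2 + 2h_2·M_3 = 6(S'(8) - Δ_2) = -10.
Hence M_0 = 56/165, M_1 = -74/55, M_2 = -14/55, M_3 = -254/165.
On [1, 4], with S_0(x) = a_0 + b_0·(x - 1) + c_0·(x - 1)² + d_0·(x - 1)³: c_0 = M_0/2 = 28/165, d_0 = (M_1 - M_0)/(6h_0) = -139/1485, b_0 = Δ_0 - h_0(2M_0 + M_1)/6 = 3.

0.1697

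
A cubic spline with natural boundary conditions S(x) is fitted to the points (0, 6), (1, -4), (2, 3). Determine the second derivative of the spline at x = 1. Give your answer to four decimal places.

25.5000

Let σ_i = S''(x_i). Step sizes h_i = 1, 1; slopes of the chords Δ_i = (y_(i+1) - y_i)/h_i = -10, 7.
  1·σ_0 + 4·σ_1 + 1·σ_2 = 6(Δ_1 - Δ_0) = 102
Natural end conditions: σ_0 = σ_2 = 0.
Solving: σ_0 = 0, σ_1 = 51/2, σ_2 = 0.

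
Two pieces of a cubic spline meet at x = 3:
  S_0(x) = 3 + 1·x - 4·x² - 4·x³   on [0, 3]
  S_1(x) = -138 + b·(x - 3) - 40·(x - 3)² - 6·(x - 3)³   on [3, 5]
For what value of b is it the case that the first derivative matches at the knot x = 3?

-131

S_0'(x) = 1 - 8·x - 12·x², so S_0'(3) = -131. On the right, S_1'(3) = b, so b = -131.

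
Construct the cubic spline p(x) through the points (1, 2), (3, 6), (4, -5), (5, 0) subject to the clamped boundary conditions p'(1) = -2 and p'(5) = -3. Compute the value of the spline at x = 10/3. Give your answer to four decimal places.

Write M_i for p''(x_i). With h_i = 2, 1, 1 and divided differences Δ_i = 2, -11, 5, the continuity of p' gives the tridiagonal system
  2·M_0 + 6·M_1 + 1·M_2 = 6(Δ_1 - Δ_0) = -78
  1·M_1 + 4·M_2 + 1·M_3 = 6(Δ_2 - Δ_1) = 96
Clamped end conditions give two more equations: 2h_0·M_0 + h_0·M_1 = 6(Δ_0 - p'(1)) = 24 and h_2·M_2 + 2h_2·M_3 = 6(p'(5) - Δ_2) = -48.
Forward elimination and back-substitution give M_0 = 211/11, M_1 = -290/11, M_2 = 460/11, M_3 = -494/11.
On [3, 4], p(x) = 6 - 101/11·(x - 3) - 145/11·(x - 3)² + 125/11·(x - 3)³.
With (x - 3) = 1/3: p(10/3) = 563/297.

1.8956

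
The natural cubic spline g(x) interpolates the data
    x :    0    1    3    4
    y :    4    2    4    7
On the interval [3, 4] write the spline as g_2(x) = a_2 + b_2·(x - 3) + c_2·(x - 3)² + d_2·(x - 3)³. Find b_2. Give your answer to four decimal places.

Write σ_i for g''(x_i). With h_i = 1, 2, 1 and divided differences Δ_i = -2, 1, 3, the continuity of g' gives the tridiagonal system
  1·σ_0 + 6·σ_1 + 2·σ_2 = 6(Δ_1 - Δ_0) = 18
  2·σ_1 + 6·σ_2 + 1·σ_3 = 6(Δ_2 - Δ_1) = 12
Natural end conditions: σ_0 = σ_3 = 0.
Forward elimination and back-substitution give σ_0 = 0, σ_1 = 21/8, σ_2 = 9/8, σ_3 = 0.
On [3, 4], with g_2(x) = a_2 + b_2·(x - 3) + c_2·(x - 3)² + d_2·(x - 3)³: c_2 = σ_2/2 = 9/16, d_2 = (σ_3 - σ_2)/(6h_2) = -3/16, b_2 = Δ_2 - h_2(2σ_2 + σ_3)/6 = 21/8.

2.6250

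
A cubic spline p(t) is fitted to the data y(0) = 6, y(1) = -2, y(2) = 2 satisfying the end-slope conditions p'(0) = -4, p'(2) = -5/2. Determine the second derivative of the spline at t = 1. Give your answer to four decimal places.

34.5000

Let σ_i = p''(x_i). Step sizes h_i = 1, 1; slopes of the chords Δ_i = (y_(i+1) - y_i)/h_i = -8, 4.
  1·σ_0 + 4·σ_1 + 1·σ_2 = 6(Δ_1 - Δ_0) = 72
Clamped end conditions give two more equations: 2h_0·σ_0 + h_0·σ_1 = 6(Δ_0 - p'(0)) = -24 and h_1·σ_1 + 2h_1·σ_2 = 6(p'(2) - Δ_1) = -39.
Solving: σ_0 = -117/4, σ_1 = 69/2, σ_2 = -147/4.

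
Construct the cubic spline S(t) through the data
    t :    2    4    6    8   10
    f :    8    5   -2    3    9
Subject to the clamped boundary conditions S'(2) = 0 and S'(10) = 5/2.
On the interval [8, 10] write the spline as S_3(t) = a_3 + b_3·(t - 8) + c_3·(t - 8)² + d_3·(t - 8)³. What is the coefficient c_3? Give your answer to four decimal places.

-0.4464

Write σ_i for S''(x_i). With h_i = 2, 2, 2, 2 and divided differences Δ_i = -3/2, -7/2, 5/2, 3, the continuity of S' gives the tridiagonal system
  2·σ_0 + 8·σ_1 + 2·σ_2 = 6(Δ_1 - Δ_0) = -12
  2·σ_1 + 8·σ_2 + 2·σ_3 = 6(Δ_2 - Δ_1) = 36
  2·σ_2 + 8·σ_3 + 2·σ_4 = 6(Δ_3 - Δ_2) = 3
Clamped end conditions give two more equations: 2h_0·σ_0 + h_0·σ_1 = 6(Δ_0 - S'(2)) = -9 and h_3·σ_3 + 2h_3·σ_4 = 6(S'(10) - Δ_3) = -3.
Solving the tridiagonal system: σ_0 = -53/56, σ_1 = -73/28, σ_2 = 43/8, σ_3 = -25/28, σ_4 = -17/56.
On [8, 10], with S_3(t) = a_3 + b_3·(t - 8) + c_3·(t - 8)² + d_3·(t - 8)³: c_3 = σ_3/2 = -25/56, d_3 = (σ_4 - σ_3)/(6h_3) = 11/224, b_3 = Δ_3 - h_3(2σ_3 + σ_4)/6 = 207/56.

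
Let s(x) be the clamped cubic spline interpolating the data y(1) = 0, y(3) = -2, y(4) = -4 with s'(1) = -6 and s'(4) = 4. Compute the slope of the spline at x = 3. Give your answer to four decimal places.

Let m_i = s''(x_i). Step sizes h_i = 2, 1; slopes of the chords Δ_i = (y_(i+1) - y_i)/h_i = -1, -2.
  2·m_0 + 6·m_1 + 1·m_2 = 6(Δ_1 - Δ_0) = -6
Clamped end conditions give two more equations: 2h_0·m_0 + h_0·m_1 = 6(Δ_0 - s'(1)) = 30 and h_1·m_1 + 2h_1·m_2 = 6(s'(4) - Δ_1) = 36.
Solving: m_0 = 71/6, m_1 = -26/3, m_2 = 67/3.
On [3, 4], s'(x) = b_1 + 2c_1·(x - 3) + 3d_1·(x - 3)² with b_1 = Δ_1 - h_1(2m_1 + m_2)/6 = -17/6, c_1 = m_1/2 = -13/3, d_1 = (m_2 - m_1)/(6h_1) = 31/6. So s'(3) = -17/6.

-2.8333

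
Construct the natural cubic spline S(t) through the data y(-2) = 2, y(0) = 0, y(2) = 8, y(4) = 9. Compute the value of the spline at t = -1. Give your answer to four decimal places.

-0.1750

With m_i denoting the second derivative at x_i, h_i = 2, 2, 2, and Δ_i = (y_(i+1) − y_i)/h_i = -1, 4, 1/2:
  2·m_0 + 8·m_1 + 2·m_2 = 6(Δ_1 - Δ_0) = 30
  2·m_1 + 8·m_2 + 2·m_3 = 6(Δ_2 - Δ_1) = -21
Natural end conditions: m_0 = m_3 = 0.
Solving the tridiagonal system: m_0 = 0, m_1 = 47/10, m_2 = -19/5, m_3 = 0.
On [-2, 0], S(t) = 2 - 77/30·(t + 2) + 0·(t + 2)² + 47/120·(t + 2)³.
With (t + 2) = 1: S(-1) = -7/40.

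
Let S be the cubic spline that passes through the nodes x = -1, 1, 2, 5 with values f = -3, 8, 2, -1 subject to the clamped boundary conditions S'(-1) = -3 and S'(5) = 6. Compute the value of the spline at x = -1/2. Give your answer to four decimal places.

-2.1116

Put M_i = S'' at the i-th knot. Here h = (2, 1, 3) and Δ = (11/2, -6, -1), so the interior equations h_(i-1)·M_(i-1) + 2(h_(i-1)+h_i)·M_i + h_i·M_(i+1) = 6(Δ_i − Δ_(i-1)) read
  2·M_0 + 6·M_1 + 1·M_2 = 6(Δ_1 - Δ_0) = -69
  1·M_1 + 8·M_2 + 3·M_3 = 6(Δ_2 - Δ_1) = 30
Clamped end conditions give two more equations: 2h_0·M_0 + h_0·M_1 = 6(Δ_0 - S'(-1)) = 51 and h_2·M_2 + 2h_2·M_3 = 6(S'(5) - Δ_2) = 42.
Solving the tridiagonal system: M_0 = 317/14, M_1 = -277/14, M_2 = 31/7, M_3 = 67/14.
On [-1, 1], S(x) = -3 - 3·(x + 1) + 317/28·(x + 1)² - 99/28·(x + 1)³.
With (x + 1) = 1/2: S(-1/2) = -473/224.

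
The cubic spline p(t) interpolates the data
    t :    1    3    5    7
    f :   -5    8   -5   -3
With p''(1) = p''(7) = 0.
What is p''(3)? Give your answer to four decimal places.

Write M_i for p''(x_i). With h_i = 2, 2, 2 and divided differences Δ_i = 13/2, -13/2, 1, the continuity of p' gives the tridiagonal system
  2·M_0 + 8·M_1 + 2·M_2 = 6(Δ_1 - Δ_0) = -78
  2·M_1 + 8·M_2 + 2·M_3 = 6(Δ_2 - Δ_1) = 45
Natural end conditions: M_0 = M_3 = 0.
Solving the tridiagonal system: M_0 = 0, M_1 = -119/10, M_2 = 43/5, M_3 = 0.

-11.9000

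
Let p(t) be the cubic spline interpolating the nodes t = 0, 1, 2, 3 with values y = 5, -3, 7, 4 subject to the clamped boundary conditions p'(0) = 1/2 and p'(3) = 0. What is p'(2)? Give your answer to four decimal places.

Let M_i = p''(x_i). Step sizes h_i = 1, 1, 1; slopes of the chords Δ_i = (y_(i+1) - y_i)/h_i = -8, 10, -3.
  1·M_0 + 4·M_1 + 1·M_2 = 6(Δ_1 - Δ_0) = 108
  1·M_1 + 4·M_2 + 1·M_3 = 6(Δ_2 - Δ_1) = -78
Clamped end conditions give two more equations: 2h_0·M_0 + h_0·M_1 = 6(Δ_0 - p'(0)) = -51 and h_2·M_2 + 2h_2·M_3 = 6(p'(3) - Δ_2) = 18.
Solving: M_0 = -752/15, M_1 = 739/15, M_2 = -584/15, M_3 = 427/15.
On [2, 3], p'(t) = b_2 + 2c_2·(t - 2) + 3d_2·(t - 2)² with b_2 = Δ_2 - h_2(2M_2 + M_3)/6 = 157/30, c_2 = M_2/2 = -292/15, d_2 = (M_3 - M_2)/(6h_2) = 337/30. So p'(2) = 157/30.

5.2333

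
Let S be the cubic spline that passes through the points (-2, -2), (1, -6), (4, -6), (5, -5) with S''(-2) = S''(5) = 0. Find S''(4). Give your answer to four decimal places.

0.5517

With m_i denoting the second derivative at x_i, h_i = 3, 3, 1, and Δ_i = (y_(i+1) − y_i)/h_i = -4/3, 0, 1:
  3·m_0 + 12·m_1 + 3·m_2 = 6(Δ_1 - Δ_0) = 8
  3·m_1 + 8·m_2 + 1·m_3 = 6(Δ_2 - Δ_1) = 6
Natural end conditions: m_0 = m_3 = 0.
Forward elimination and back-substitution give m_0 = 0, m_1 = 46/87, m_2 = 16/29, m_3 = 0.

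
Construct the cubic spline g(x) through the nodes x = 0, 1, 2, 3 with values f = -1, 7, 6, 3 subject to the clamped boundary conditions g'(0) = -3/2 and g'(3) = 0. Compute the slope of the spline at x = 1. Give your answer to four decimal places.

Write M_i for g''(x_i). With h_i = 1, 1, 1 and divided differences Δ_i = 8, -1, -3, the continuity of g' gives the tridiagonal system
  1·M_0 + 4·M_1 + 1·M_2 = 6(Δ_1 - Δ_0) = -54
  1·M_1 + 4·M_2 + 1·M_3 = 6(Δ_2 - Δ_1) = -12
Clamped end conditions give two more equations: 2h_0·M_0 + h_0·M_1 = 6(Δ_0 - g'(0)) = 57 and h_2·M_2 + 2h_2·M_3 = 6(g'(3) - Δ_2) = 18.
Hence M_0 = 202/5, M_1 = -119/5, M_2 = 4/5, M_3 = 43/5.
On [1, 2], g'(x) = b_1 + 2c_1·(x - 1) + 3d_1·(x - 1)² with b_1 = Δ_1 - h_1(2M_1 + M_2)/6 = 34/5, c_1 = M_1/2 = -119/10, d_1 = (M_2 - M_1)/(6h_1) = 41/10. So g'(1) = 34/5.

6.8000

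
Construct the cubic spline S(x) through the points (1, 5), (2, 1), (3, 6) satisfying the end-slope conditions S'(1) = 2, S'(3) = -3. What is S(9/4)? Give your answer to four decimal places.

Put σ_i = S'' at the i-th knot. Here h = (1, 1) and Δ = (-4, 5), so the interior equations h_(i-1)·σ_(i-1) + 2(h_(i-1)+h_i)·σ_i + h_i·σ_(i+1) = 6(Δ_i − Δ_(i-1)) read
  1·σ_0 + 4·σ_1 + 1·σ_2 = 6(Δ_1 - Δ_0) = 54
Clamped end conditions give two more equations: 2h_0·σ_0 + h_0·σ_1 = 6(Δ_0 - S'(1)) = -36 and h_1·σ_1 + 2h_1·σ_2 = 6(S'(3) - Δ_1) = -48.
Solving: σ_0 = -34, σ_1 = 32, σ_2 = -40.
On [2, 3], S(x) = 1 + 1·(x - 2) + 16·(x - 2)² - 12·(x - 2)³.
With (x - 2) = 1/4: S(9/4) = 33/16.

2.0625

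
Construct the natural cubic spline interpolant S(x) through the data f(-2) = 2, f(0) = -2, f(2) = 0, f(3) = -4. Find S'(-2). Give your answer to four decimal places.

With M_i denoting the second derivative at x_i, h_i = 2, 2, 1, and Δ_i = (y_(i+1) − y_i)/h_i = -2, 1, -4:
  2·M_0 + 8·M_1 + 2·M_2 = 6(Δ_1 - Δ_0) = 18
  2·M_1 + 6·M_2 + 1·M_3 = 6(Δ_2 - Δ_1) = -30
Natural end conditions: M_0 = M_3 = 0.
Solving the tridiagonal system: M_0 = 0, M_1 = 42/11, M_2 = -69/11, M_3 = 0.
On [-2, 0], S'(x) = b_0 + 2c_0·(x + 2) + 3d_0·(x + 2)² with b_0 = Δ_0 - h_0(2M_0 + M_1)/6 = -36/11, c_0 = M_0/2 = 0, d_0 = (M_1 - M_0)/(6h_0) = 7/22. So S'(-2) = -36/11.

-3.2727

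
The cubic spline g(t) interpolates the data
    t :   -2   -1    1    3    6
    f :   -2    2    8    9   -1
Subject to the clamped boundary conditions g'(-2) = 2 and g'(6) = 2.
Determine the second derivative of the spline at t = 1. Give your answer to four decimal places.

With M_i denoting the second derivative at x_i, h_i = 1, 2, 2, 3, and Δ_i = (y_(i+1) − y_i)/h_i = 4, 3, 1/2, -10/3:
  1·M_0 + 6·M_1 + 2·M_2 = 6(Δ_1 - Δ_0) = -6
  2·M_1 + 8·M_2 + 2·M_3 = 6(Δ_2 - Δ_1) = -15
  2·M_2 + 10·M_3 + 3·M_4 = 6(Δ_3 - Δ_2) = -23
Clamped end conditions give two more equations: 2h_0·M_0 + h_0·M_1 = 6(Δ_0 - g'(-2)) = 12 and h_3·M_3 + 2h_3·M_4 = 6(g'(6) - Δ_3) = 32.
Forward elimination and back-substitution give M_0 = 1495/212, M_1 = -223/106, M_2 = -91/424, M_3 = -481/106, M_4 = 4835/636.

-0.2146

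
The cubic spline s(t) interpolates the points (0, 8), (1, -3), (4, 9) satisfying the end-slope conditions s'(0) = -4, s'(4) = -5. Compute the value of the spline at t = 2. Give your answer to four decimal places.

-2.6667

Write σ_i for s''(x_i). With h_i = 1, 3 and divided differences Δ_i = -11, 4, the continuity of s' gives the tridiagonal system
  1·σ_0 + 8·σ_1 + 3·σ_2 = 6(Δ_1 - Δ_0) = 90
Clamped end conditions give two more equations: 2h_0·σ_0 + h_0·σ_1 = 6(Δ_0 - s'(0)) = -42 and h_1·σ_1 + 2h_1·σ_2 = 6(s'(4) - Δ_1) = -54.
Solving: σ_0 = -65/2, σ_1 = 23, σ_2 = -41/2.
On [1, 4], s(t) = -3 - 35/4·(t - 1) + 23/2·(t - 1)² - 29/12·(t - 1)³.
With (t - 1) = 1: s(2) = -8/3.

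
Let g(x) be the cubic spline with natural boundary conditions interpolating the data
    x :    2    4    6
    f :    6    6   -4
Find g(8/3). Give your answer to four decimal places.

6.7407

Put M_i = g'' at the i-th knot. Here h = (2, 2) and Δ = (0, -5), so the interior equations h_(i-1)·M_(i-1) + 2(h_(i-1)+h_i)·M_i + h_i·M_(i+1) = 6(Δ_i − Δ_(i-1)) read
  2·M_0 + 8·M_1 + 2·M_2 = 6(Δ_1 - Δ_0) = -30
Natural end conditions: M_0 = M_2 = 0.
Solving: M_0 = 0, M_1 = -15/4, M_2 = 0.
On [2, 4], g(x) = 6 + 5/4·(x - 2) + 0·(x - 2)² - 5/16·(x - 2)³.
With (x - 2) = 2/3: g(8/3) = 182/27.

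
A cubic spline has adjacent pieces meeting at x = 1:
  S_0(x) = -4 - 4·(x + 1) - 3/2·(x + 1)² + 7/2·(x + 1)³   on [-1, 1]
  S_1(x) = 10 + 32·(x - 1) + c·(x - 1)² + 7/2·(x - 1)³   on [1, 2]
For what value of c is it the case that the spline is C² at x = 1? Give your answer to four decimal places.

S_0''(x) = -3 + 21·(x + 1), so S_0''(1) = 39. On the right, S_1''(1) = 2c, so c = 39/2.

19.5000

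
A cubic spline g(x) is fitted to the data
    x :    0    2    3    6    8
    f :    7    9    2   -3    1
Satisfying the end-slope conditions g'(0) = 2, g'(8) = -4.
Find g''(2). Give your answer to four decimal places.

Let M_i = g''(x_i). Step sizes h_i = 2, 1, 3, 2; slopes of the chords Δ_i = (y_(i+1) - y_i)/h_i = 1, -7, -5/3, 2.
  2·M_0 + 6·M_1 + 1·M_2 = 6(Δ_1 - Δ_0) = -48
  1·M_1 + 8·M_2 + 3·M_3 = 6(Δ_2 - Δ_1) = 32
  3·M_2 + 10·M_3 + 2·M_4 = 6(Δ_3 - Δ_2) = 22
Clamped end conditions give two more equations: 2h_0·M_0 + h_0·M_1 = 6(Δ_0 - g'(0)) = -6 and h_3·M_3 + 2h_3·M_4 = 6(g'(8) - Δ_3) = -36.
Solving: M_0 = 695/204, M_1 = -1001/102, M_2 = 415/102, M_3 = 105/34, M_4 = -717/68.

-9.8137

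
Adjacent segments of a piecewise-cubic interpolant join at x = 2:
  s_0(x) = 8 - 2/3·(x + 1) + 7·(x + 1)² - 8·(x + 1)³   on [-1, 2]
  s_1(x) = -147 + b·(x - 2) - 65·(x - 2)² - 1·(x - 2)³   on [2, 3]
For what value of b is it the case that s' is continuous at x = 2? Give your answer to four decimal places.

s_0'(x) = -2/3 + 14·(x + 1) - 24·(x + 1)², so s_0'(2) = -524/3. On the right, s_1'(2) = b, so b = -524/3.

-174.6667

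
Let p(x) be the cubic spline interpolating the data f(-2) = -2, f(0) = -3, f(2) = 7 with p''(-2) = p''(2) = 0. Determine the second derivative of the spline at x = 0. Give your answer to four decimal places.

4.1250

Put σ_i = p'' at the i-th knot. Here h = (2, 2) and Δ = (-1/2, 5), so the interior equations h_(i-1)·σ_(i-1) + 2(h_(i-1)+h_i)·σ_i + h_i·σ_(i+1) = 6(Δ_i − Δ_(i-1)) read
  2·σ_0 + 8·σ_1 + 2·σ_2 = 6(Δ_1 - Δ_0) = 33
Natural end conditions: σ_0 = σ_2 = 0.
Solving the tridiagonal system: σ_0 = 0, σ_1 = 33/8, σ_2 = 0.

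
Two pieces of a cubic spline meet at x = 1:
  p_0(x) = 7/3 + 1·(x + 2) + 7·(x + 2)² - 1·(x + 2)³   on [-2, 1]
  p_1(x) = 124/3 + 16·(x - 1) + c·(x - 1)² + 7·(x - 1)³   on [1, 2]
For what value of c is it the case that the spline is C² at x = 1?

p_0''(x) = 14 - 6·(x + 2), so p_0''(1) = -4. On the right, p_1''(1) = 2c, so c = -2.

-2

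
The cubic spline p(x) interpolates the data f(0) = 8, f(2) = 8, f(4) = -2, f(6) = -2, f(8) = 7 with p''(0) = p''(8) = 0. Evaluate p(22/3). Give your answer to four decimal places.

Let σ_i = p''(x_i). Step sizes h_i = 2, 2, 2, 2; slopes of the chords Δ_i = (y_(i+1) - y_i)/h_i = 0, -5, 0, 9/2.
  2·σ_0 + 8·σ_1 + 2·σ_2 = 6(Δ_1 - Δ_0) = -30
  2·σ_1 + 8·σ_2 + 2·σ_3 = 6(Δ_2 - Δ_1) = 30
  2·σ_2 + 8·σ_3 + 2·σ_4 = 6(Δ_3 - Δ_2) = 27
Natural end conditions: σ_0 = σ_4 = 0.
Solving the tridiagonal system: σ_0 = 0, σ_1 = -543/112, σ_2 = 123/28, σ_3 = 255/112, σ_4 = 0.
On [6, 8], p(x) = -2 + 167/56·(x - 6) + 255/224·(x - 6)² - 85/448·(x - 6)³.
With (x - 6) = 4/3: p(22/3) = 671/189.

3.5503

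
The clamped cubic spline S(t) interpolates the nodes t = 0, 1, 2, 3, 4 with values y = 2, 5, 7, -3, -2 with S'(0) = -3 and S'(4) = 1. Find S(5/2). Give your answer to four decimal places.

Write M_i for S''(x_i). With h_i = 1, 1, 1, 1 and divided differences Δ_i = 3, 2, -10, 1, the continuity of S' gives the tridiagonal system
  1·M_0 + 4·M_1 + 1·M_2 = 6(Δ_1 - Δ_0) = -6
  1·M_1 + 4·M_2 + 1·M_3 = 6(Δ_2 - Δ_1) = -72
  1·M_2 + 4·M_3 + 1·M_4 = 6(Δ_3 - Δ_2) = 66
Clamped end conditions give two more equations: 2h_0·M_0 + h_0·M_1 = 6(Δ_0 - S'(0)) = 36 and h_3·M_3 + 2h_3·M_4 = 6(S'(4) - Δ_3) = 0.
Hence M_0 = 251/14, M_1 = 1/7, M_2 = -49/2, M_3 = 181/7, M_4 = -181/14.
On [2, 3], S(t) = 7 - 43/7·(t - 2) - 49/4·(t - 2)² + 235/28·(t - 2)³.
With (t - 2) = 1/2: S(5/2) = 429/224.

1.9152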